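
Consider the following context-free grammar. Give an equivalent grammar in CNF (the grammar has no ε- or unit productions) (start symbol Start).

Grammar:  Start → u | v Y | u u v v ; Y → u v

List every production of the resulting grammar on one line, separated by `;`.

Introduce a nonterminal for each terminal appearing in a rule of length ≥ 2: X1 → v, X2 → u.
Binarize each right-hand side of length ≥ 3 by chaining fresh nonterminals (Y1, Y2, …): affected rules were Start → X2 X2 X1 X1.

Start → u | X1 Y | X2 Y1; Y → X2 X1; X1 → v; X2 → u; Y1 → X2 Y2; Y2 → X1 X1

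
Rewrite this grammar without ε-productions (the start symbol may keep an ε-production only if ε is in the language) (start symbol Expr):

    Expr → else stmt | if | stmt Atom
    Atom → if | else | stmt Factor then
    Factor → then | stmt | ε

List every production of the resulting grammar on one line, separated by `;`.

Expr → else stmt | if | stmt Atom; Atom → if | else | stmt Factor then | stmt then; Factor → then | stmt

The nullable symbols are {Factor}.
ε ∉ L(G), so no ε-production is kept.
For each production, add variants omitting each subset of nullable occurrences: Atom → stmt Factor then gives stmt Factor then | stmt then.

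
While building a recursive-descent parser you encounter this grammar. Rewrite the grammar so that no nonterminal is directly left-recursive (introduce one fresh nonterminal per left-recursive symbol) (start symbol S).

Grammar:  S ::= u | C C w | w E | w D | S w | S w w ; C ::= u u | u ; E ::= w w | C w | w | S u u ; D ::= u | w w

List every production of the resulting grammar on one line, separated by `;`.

S ::= u S' | C C w S' | w E S' | w D S'; C ::= u u | u; E ::= w w | C w | w | S u u; D ::= u | w w; S' ::= w S' | w w S' | ε

Left recursion appears on S.
For S: α = {w, w w}, β = {u, C C w, w E, w D}. Rewrite as S → β S' and S' → α S' | ε.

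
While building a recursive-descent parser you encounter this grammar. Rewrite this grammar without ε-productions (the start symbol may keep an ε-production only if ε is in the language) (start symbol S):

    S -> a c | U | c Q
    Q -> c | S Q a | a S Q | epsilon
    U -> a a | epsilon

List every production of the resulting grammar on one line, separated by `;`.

Nullable set = {Q, S, U}.
ε ∈ L(G) since S is nullable, so keep S → ε.
Expand every rule over subsets of its nullable positions: S → c Q gives c Q | c. Q → S Q a gives S Q a | S a | Q a | a. Q → a S Q gives a S Q | a S | a Q.

S -> a c | U | c Q | c | ε; Q -> c | S Q a | S a | Q a | a | a S Q | a S | a Q; U -> a a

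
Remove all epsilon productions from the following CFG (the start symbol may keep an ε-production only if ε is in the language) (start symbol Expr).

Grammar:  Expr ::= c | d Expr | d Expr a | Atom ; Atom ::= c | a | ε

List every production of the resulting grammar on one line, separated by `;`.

Expr ::= c | d Expr | d | d Expr a | d a | Atom | ε; Atom ::= c | a

The nullable symbols are {Atom, Expr}.
ε ∈ L(G) since Expr is nullable, so keep Expr → ε.
Add the nullable-subset variants: Expr → d Expr gives d Expr | d. Expr → d Expr a gives d Expr a | d a.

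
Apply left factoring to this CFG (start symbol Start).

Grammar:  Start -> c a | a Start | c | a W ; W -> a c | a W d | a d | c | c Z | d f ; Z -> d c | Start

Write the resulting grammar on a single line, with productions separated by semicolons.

Start has alternatives sharing prefix 'c': factor to Start → c Start1 with Start1 → a | ε.
Start has alternatives sharing prefix 'a': factor to Start → a Start2 with Start2 → Start | W.
W has alternatives sharing prefix 'a': factor to W → a W1 with W1 → c | W d | d.
W has alternatives sharing prefix 'c': factor to W → c W2 with W2 → ε | Z.

Start -> c Start1 | a Start2; W -> d f | a W1 | c W2; Z -> d c | Start; Start1 -> a | ε; Start2 -> Start | W; W1 -> c | W d | d; W2 -> ε | Z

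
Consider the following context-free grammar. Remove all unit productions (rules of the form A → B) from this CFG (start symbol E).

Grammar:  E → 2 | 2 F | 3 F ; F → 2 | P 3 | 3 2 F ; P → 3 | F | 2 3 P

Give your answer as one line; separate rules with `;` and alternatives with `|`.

Unit pairs: P ⇒* {F}.
Replace each nonterminal's rules with the union of the non-unit rules of every nonterminal it unit-derives.

E → 2 | 2 F | 3 F; F → 2 | P 3 | 3 2 F; P → 2 | P 3 | 3 2 F | 3 | 2 3 P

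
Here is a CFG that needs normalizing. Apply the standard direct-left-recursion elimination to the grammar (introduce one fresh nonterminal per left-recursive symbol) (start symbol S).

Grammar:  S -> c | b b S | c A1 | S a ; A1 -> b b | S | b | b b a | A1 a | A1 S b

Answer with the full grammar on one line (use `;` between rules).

S -> c S' | b b S S' | c A1 S'; A1 -> b b A1' | S A1' | b A1' | b b a A1'; S' -> a S' | ε; A1' -> a A1' | S b A1' | ε

S, A1 are directly left-recursive.
For S: α = {a}, β = {c, b b S, c A1}. Rewrite as S → β S' and S' → α S' | ε.
For A1: α = {a, S b}, β = {b b, S, b, b b a}. Rewrite as A1 → β A1' and A1' → α A1' | ε.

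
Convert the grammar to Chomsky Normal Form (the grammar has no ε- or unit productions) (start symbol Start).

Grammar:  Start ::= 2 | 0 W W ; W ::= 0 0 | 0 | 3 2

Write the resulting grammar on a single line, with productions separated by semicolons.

Start ::= 2 | X1 Y1; W ::= X1 X1 | 0 | X2 X3; X1 ::= 0; X2 ::= 3; X3 ::= 2; Y1 ::= W W

Introduce a nonterminal for each terminal appearing in a rule of length ≥ 2: X1 → 0, X2 → 3, X3 → 2.
Binarize each right-hand side of length ≥ 3 by chaining fresh nonterminals (Y1, Y2, …): affected rules were Start → X1 W W.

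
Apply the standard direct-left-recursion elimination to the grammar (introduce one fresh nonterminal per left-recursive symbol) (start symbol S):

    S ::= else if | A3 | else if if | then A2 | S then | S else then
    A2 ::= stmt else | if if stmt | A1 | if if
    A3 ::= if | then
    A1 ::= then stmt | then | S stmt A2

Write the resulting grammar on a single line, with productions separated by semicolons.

S ::= else if S' | A3 S' | else if if S' | then A2 S'; A2 ::= stmt else | if if stmt | A1 | if if; A3 ::= if | then; A1 ::= then stmt | then | S stmt A2; S' ::= then S' | else then S' | ε

Directly left-recursive nonterminal: S.
For S: α = {then, else then}, β = {else if, A3, else if if, then A2}. Rewrite as S → β S' and S' → α S' | ε.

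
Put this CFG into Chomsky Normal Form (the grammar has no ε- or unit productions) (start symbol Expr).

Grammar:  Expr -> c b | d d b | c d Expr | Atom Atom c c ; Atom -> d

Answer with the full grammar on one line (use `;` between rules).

Expr -> X1 X2 | X3 Y1 | X1 Y2 | Atom Y3; Atom -> d; X1 -> c; X2 -> b; X3 -> d; Y1 -> X3 X2; Y2 -> X3 Expr; Y3 -> Atom Y4; Y4 -> X1 X1

Introduce a nonterminal for each terminal appearing in a rule of length ≥ 2: X1 → c, X2 → b, X3 → d.
Binarize each right-hand side of length ≥ 3 by chaining fresh nonterminals (Y1, Y2, …): affected rules were Expr → X3 X3 X2; Expr → X1 X3 Expr; Expr → Atom Atom X1 X1.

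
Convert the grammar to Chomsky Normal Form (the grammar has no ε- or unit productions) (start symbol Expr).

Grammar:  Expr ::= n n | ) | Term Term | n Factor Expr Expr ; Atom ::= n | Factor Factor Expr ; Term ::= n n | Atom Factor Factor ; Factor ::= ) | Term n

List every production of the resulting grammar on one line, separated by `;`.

Expr ::= X1 X1 | ) | Term Term | X1 Y1; Atom ::= n | Factor Y3; Term ::= X1 X1 | Atom Y4; Factor ::= ) | Term X1; X1 ::= n; Y1 ::= Factor Y2; Y2 ::= Expr Expr; Y3 ::= Factor Expr; Y4 ::= Factor Factor

Introduce a nonterminal for each terminal appearing in a rule of length ≥ 2: X1 → n.
Binarize each right-hand side of length ≥ 3 by chaining fresh nonterminals (Y1, Y2, …): affected rules were Expr → X1 Factor Expr Expr; Atom → Factor Factor Expr; Term → Atom Factor Factor.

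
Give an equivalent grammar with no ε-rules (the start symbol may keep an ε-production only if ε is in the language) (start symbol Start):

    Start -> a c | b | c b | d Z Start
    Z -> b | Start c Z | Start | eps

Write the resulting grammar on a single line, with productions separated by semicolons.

Start -> a c | b | c b | d Z Start | d Start; Z -> b | Start c Z | Start c | Start

The nullable symbols are {Z}.
ε ∉ L(G), so no ε-production is kept.
For each production, add variants omitting each subset of nullable occurrences: Start → d Z Start gives d Z Start | d Start. Z → Start c Z gives Start c Z | Start c.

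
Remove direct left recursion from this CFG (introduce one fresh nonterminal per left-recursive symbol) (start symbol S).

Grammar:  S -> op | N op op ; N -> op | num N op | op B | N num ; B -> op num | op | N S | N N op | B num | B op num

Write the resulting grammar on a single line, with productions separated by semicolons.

N, B are directly left-recursive.
For N: α = {num}, β = {op, num N op, op B}. Rewrite as N → β N' and N' → α N' | ε.
For B: α = {num, op num}, β = {op num, op, N S, N N op}. Rewrite as B → β B' and B' → α B' | ε.

S -> op | N op op; N -> op N' | num N op N' | op B N'; B -> op num B' | op B' | N S B' | N N op B'; N' -> num N' | ε; B' -> num B' | op num B' | ε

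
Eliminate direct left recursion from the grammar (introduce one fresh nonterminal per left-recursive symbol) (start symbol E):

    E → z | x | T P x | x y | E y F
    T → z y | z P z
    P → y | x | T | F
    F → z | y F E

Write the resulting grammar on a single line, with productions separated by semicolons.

Directly left-recursive nonterminal: E.
For E: α = {y F}, β = {z, x, T P x, x y}. Rewrite as E → β E' and E' → α E' | ε.

E → z E' | x E' | T P x E' | x y E'; T → z y | z P z; P → y | x | T | F; F → z | y F E; E' → y F E' | ε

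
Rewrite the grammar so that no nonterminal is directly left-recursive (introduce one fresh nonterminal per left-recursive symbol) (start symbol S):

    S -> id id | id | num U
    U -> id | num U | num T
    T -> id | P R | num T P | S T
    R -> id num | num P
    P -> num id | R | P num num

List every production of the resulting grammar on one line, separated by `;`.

S -> id id | id | num U; U -> id | num U | num T; T -> id | P R | num T P | S T; R -> id num | num P; P -> num id P' | R P'; P' -> num num P' | ε

Left recursion appears on P.
For P: α = {num num}, β = {num id, R}. Rewrite as P → β P' and P' → α P' | ε.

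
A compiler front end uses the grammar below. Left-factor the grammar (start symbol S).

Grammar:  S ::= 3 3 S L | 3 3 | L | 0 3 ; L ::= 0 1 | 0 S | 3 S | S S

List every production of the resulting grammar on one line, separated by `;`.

S ::= L | 0 3 | 3 3 S'; L ::= 3 S | S S | 0 L'; S' ::= S L | eps; L' ::= 1 | S

S has alternatives sharing prefix '3 3': factor to S → 3 3 S' with S' → S L | ε.
L has alternatives sharing prefix '0': factor to L → 0 L' with L' → 1 | S.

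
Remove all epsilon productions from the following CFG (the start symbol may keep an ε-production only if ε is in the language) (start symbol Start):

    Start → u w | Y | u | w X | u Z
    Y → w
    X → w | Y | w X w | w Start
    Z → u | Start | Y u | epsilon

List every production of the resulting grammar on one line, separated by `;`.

Start → u w | Y | u | w X | u Z; Y → w; X → w | Y | w X w | w Start; Z → u | Start | Y u

The nullable symbols are {Z}.
ε ∉ L(G), so no ε-production is kept.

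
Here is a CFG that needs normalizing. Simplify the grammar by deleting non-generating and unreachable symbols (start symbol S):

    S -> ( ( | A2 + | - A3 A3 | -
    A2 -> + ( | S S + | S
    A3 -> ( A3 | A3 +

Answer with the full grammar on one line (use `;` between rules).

S -> ( ( | A2 + | -; A2 -> + ( | S S + | S

Generating nonterminals: {A2, S}.
Reachable from S after that: {A2, S}.
Removed useless symbols: {A3} and every production mentioning them.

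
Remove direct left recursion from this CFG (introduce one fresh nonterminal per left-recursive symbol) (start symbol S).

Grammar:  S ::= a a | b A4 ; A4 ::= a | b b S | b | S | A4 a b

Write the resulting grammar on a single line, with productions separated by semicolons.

Left recursion appears on A4.
For A4: α = {a b}, β = {a, b b S, b, S}. Rewrite as A4 → β A4' and A4' → α A4' | ε.

S ::= a a | b A4; A4 ::= a A4' | b b S A4' | b A4' | S A4'; A4' ::= a b A4' | ε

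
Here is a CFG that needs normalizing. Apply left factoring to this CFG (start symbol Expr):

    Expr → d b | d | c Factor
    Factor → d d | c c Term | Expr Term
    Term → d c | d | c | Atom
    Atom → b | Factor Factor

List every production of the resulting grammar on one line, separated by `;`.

Expr → c Factor | d Expr1; Factor → d d | c c Term | Expr Term; Term → c | Atom | d Term1; Atom → b | Factor Factor; Expr1 → b | ε; Term1 → c | ε

Expr has alternatives sharing prefix 'd': factor to Expr → d Expr1 with Expr1 → b | ε.
Term has alternatives sharing prefix 'd': factor to Term → d Term1 with Term1 → c | ε.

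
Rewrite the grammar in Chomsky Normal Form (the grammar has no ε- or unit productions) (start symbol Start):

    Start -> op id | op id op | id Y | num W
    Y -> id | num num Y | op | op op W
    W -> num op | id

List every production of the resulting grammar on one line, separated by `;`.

Start -> X1 X2 | X1 Y1 | X2 Y | X3 W; Y -> id | X3 Y2 | op | X1 Y3; W -> X3 X1 | id; X1 -> op; X2 -> id; X3 -> num; Y1 -> X2 X1; Y2 -> X3 Y; Y3 -> X1 W

Introduce a nonterminal for each terminal appearing in a rule of length ≥ 2: X1 → op, X2 → id, X3 → num.
Binarize each right-hand side of length ≥ 3 by chaining fresh nonterminals (Y1, Y2, …): affected rules were Start → X1 X2 X1; Y → X3 X3 Y; Y → X1 X1 W.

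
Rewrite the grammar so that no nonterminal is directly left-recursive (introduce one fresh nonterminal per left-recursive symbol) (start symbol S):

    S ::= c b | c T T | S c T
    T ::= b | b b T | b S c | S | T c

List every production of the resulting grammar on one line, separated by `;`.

S ::= c b S' | c T T S'; T ::= b T' | b b T T' | b S c T' | S T'; S' ::= c T S' | ε; T' ::= c T' | ε

Left recursion appears on S, T.
For S: α = {c T}, β = {c b, c T T}. Rewrite as S → β S' and S' → α S' | ε.
For T: α = {c}, β = {b, b b T, b S c, S}. Rewrite as T → β T' and T' → α T' | ε.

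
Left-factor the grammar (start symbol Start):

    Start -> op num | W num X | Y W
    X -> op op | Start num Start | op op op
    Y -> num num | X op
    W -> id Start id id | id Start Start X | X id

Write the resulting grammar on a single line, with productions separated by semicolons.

X has alternatives sharing prefix 'op op': factor to X → op op X1 with X1 → ε | op.
W has alternatives sharing prefix 'id Start': factor to W → id Start W1 with W1 → id id | Start X.

Start -> op num | W num X | Y W; X -> Start num Start | op op X1; Y -> num num | X op; W -> X id | id Start W1; X1 -> epsilon | op; W1 -> id id | Start X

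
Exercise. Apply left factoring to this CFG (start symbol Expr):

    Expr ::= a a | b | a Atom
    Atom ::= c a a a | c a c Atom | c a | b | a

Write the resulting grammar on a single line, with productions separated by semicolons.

Expr has alternatives sharing prefix 'a': factor to Expr → a Expr1 with Expr1 → a | Atom.
Atom has alternatives sharing prefix 'c a': factor to Atom → c a Atom1 with Atom1 → a a | c Atom | ε.

Expr ::= b | a Expr1; Atom ::= b | a | c a Atom1; Expr1 ::= a | Atom; Atom1 ::= a a | c Atom | ε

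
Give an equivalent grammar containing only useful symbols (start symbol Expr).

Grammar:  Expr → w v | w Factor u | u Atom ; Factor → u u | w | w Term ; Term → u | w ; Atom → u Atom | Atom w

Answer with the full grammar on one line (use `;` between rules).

Generating nonterminals: {Expr, Factor, Term}.
Reachable from Expr after that: {Expr, Factor, Term}.
Removed useless symbols: {Atom} and every production mentioning them.

Expr → w v | w Factor u; Factor → u u | w | w Term; Term → u | w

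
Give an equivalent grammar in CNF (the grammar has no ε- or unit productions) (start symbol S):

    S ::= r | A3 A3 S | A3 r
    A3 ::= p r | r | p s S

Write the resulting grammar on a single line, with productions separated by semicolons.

Introduce a nonterminal for each terminal appearing in a rule of length ≥ 2: X1 → r, X2 → p, X3 → s.
Binarize each right-hand side of length ≥ 3 by chaining fresh nonterminals (Y1, Y2, …): affected rules were S → A3 A3 S; A3 → X2 X3 S.

S ::= r | A3 Y1 | A3 X1; A3 ::= X2 X1 | r | X2 Y2; X1 ::= r; X2 ::= p; X3 ::= s; Y1 ::= A3 S; Y2 ::= X3 S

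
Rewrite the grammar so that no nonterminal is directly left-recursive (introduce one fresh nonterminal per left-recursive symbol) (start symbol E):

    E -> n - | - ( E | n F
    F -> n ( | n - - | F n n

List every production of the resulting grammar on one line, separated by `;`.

Left recursion appears on F.
For F: α = {n n}, β = {n (, n - -}. Rewrite as F → β F' and F' → α F' | ε.

E -> n - | - ( E | n F; F -> n ( F' | n - - F'; F' -> n n F' | ε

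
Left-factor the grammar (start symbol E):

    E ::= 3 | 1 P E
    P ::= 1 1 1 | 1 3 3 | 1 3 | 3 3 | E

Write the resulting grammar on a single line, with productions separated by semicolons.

P has alternatives sharing prefix '1': factor to P → 1 P' with P' → 1 1 | 3 3 | 3.
P' has alternatives sharing prefix '3': factor to P' → 3 P'' with P'' → 3 | ε.

E ::= 3 | 1 P E; P ::= 3 3 | E | 1 P'; P' ::= 1 1 | 3 P''; P'' ::= 3 | ε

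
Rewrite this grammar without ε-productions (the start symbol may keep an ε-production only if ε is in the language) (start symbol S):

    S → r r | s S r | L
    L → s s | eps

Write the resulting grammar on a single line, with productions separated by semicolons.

Nullable set = {L, S}.
ε ∈ L(G) since S is nullable, so keep S → ε.
For each production, add variants omitting each subset of nullable occurrences: S → s S r gives s S r | s r.

S → r r | s S r | s r | L | ε; L → s s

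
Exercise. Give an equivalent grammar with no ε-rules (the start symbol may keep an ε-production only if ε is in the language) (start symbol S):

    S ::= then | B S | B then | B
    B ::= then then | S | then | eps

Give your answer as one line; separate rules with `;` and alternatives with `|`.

The nullable symbols are {B, S}.
ε ∈ L(G) since S is nullable, so keep S → ε.
Expand every rule over subsets of its nullable positions: S → B S gives B S | B.

S ::= then | B S | B | B then | ε; B ::= then then | S | then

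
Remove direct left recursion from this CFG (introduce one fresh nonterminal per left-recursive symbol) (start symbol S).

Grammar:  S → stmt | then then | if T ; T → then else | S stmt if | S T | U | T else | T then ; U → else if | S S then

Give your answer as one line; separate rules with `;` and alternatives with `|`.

T is directly left-recursive.
For T: α = {else, then}, β = {then else, S stmt if, S T, U}. Rewrite as T → β T' and T' → α T' | ε.

S → stmt | then then | if T; T → then else T' | S stmt if T' | S T T' | U T'; U → else if | S S then; T' → else T' | then T' | eps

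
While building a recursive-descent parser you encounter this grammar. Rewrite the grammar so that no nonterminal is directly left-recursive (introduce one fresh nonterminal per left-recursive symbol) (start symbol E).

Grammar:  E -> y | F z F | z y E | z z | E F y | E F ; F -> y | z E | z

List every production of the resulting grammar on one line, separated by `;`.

E is directly left-recursive.
For E: α = {F y, F}, β = {y, F z F, z y E, z z}. Rewrite as E → β E' and E' → α E' | ε.

E -> y E' | F z F E' | z y E E' | z z E'; F -> y | z E | z; E' -> F y E' | F E' | ε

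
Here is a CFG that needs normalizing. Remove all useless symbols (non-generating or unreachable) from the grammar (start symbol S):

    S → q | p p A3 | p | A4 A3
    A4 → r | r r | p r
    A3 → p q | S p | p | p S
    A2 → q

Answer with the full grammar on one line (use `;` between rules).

S → q | p p A3 | p | A4 A3; A4 → r | r r | p r; A3 → p q | S p | p | p S

Generating nonterminals: {A2, A3, A4, S}.
Reachable from S after that: {A3, A4, S}.
Removed useless symbols: {A2} and every production mentioning them.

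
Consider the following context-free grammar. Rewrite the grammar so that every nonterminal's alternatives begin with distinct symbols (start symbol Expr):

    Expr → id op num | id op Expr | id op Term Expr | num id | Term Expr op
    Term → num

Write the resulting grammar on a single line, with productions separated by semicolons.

Expr → num id | Term Expr op | id op Expr1; Term → num; Expr1 → num | Expr | Term Expr

Expr has alternatives sharing prefix 'id op': factor to Expr → id op Expr1 with Expr1 → num | Expr | Term Expr.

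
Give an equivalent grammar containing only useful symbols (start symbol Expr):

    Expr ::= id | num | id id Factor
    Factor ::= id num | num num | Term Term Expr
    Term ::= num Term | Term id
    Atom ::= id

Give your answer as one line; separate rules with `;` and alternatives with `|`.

Generating nonterminals: {Atom, Expr, Factor}.
Reachable from Expr after that: {Expr, Factor}.
Removed useless symbols: {Atom, Term} and every production mentioning them.

Expr ::= id | num | id id Factor; Factor ::= id num | num num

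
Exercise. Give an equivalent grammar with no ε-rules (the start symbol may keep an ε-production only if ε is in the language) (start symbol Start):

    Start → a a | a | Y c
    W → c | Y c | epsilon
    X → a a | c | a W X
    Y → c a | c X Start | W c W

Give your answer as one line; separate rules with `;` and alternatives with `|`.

Start → a a | a | Y c; W → c | Y c; X → a a | c | a W X | a X; Y → c a | c X Start | W c W | W c | c W | c

The nullable symbols are {W}.
ε ∉ L(G), so no ε-production is kept.
For each production, add variants omitting each subset of nullable occurrences: X → a W X gives a W X | a X. Y → W c W gives W c W | W c | c W | c.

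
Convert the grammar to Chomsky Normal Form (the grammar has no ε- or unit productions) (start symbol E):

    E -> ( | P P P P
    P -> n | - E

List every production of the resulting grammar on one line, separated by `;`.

E -> ( | P Y1; P -> n | X1 E; X1 -> -; Y1 -> P Y2; Y2 -> P P

Introduce a nonterminal for each terminal appearing in a rule of length ≥ 2: X1 → -.
Binarize each right-hand side of length ≥ 3 by chaining fresh nonterminals (Y1, Y2, …): affected rules were E → P P P P.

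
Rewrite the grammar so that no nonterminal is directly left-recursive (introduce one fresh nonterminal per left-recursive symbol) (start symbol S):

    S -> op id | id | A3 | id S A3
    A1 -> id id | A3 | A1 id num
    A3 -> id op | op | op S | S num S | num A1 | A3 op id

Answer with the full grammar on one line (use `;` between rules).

S -> op id | id | A3 | id S A3; A1 -> id id A1' | A3 A1'; A3 -> id op A3' | op A3' | op S A3' | S num S A3' | num A1 A3'; A1' -> id num A1' | ε; A3' -> op id A3' | ε

Directly left-recursive nonterminals: A1, A3.
For A1: α = {id num}, β = {id id, A3}. Rewrite as A1 → β A1' and A1' → α A1' | ε.
For A3: α = {op id}, β = {id op, op, op S, S num S, num A1}. Rewrite as A3 → β A3' and A3' → α A3' | ε.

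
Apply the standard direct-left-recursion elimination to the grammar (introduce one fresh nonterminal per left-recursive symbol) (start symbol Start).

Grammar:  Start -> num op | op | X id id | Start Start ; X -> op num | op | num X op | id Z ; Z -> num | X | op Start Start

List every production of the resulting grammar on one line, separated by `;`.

Start -> num op Start1 | op Start1 | X id id Start1; X -> op num | op | num X op | id Z; Z -> num | X | op Start Start; Start1 -> Start Start1 | ε

Left recursion appears on Start.
For Start: α = {Start}, β = {num op, op, X id id}. Rewrite as Start → β Start1 and Start1 → α Start1 | ε.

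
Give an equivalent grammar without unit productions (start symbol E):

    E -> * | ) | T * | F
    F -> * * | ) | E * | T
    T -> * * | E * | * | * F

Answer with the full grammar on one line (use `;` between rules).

E -> * | ) | T * | * * | E * | * F; F -> * * | ) | E * | * | * F; T -> * * | E * | * | * F

Unit pairs: E ⇒* {F, T}; F ⇒* {T}.
For every A with A ⇒* B via unit rules, add B's non-unit alternatives to A; then delete every rule of the form X → Y.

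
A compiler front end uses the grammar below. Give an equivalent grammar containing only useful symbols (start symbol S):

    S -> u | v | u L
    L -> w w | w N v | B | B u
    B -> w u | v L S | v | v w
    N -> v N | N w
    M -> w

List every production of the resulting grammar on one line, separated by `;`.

S -> u | v | u L; L -> w w | B | B u; B -> w u | v L S | v | v w

Generating nonterminals: {B, L, M, S}.
Reachable from S after that: {B, L, S}.
Removed useless symbols: {M, N} and every production mentioning them.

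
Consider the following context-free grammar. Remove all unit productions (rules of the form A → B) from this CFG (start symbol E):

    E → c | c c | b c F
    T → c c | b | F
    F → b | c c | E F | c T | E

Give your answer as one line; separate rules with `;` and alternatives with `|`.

Unit pairs: F ⇒* {E}; T ⇒* {E, F}.
Replace each nonterminal's rules with the union of the non-unit rules of every nonterminal it unit-derives.

E → c | c c | b c F; T → c | c c | b c F | b | E F | c T; F → c | c c | b c F | b | E F | c T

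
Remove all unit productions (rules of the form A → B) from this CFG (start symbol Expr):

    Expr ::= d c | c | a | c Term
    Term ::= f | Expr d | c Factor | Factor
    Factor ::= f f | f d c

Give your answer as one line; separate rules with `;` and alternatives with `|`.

Expr ::= d c | c | a | c Term; Term ::= f | Expr d | c Factor | f f | f d c; Factor ::= f f | f d c

Unit pairs: Term ⇒* {Factor}.
For every A with A ⇒* B via unit rules, add B's non-unit alternatives to A; then delete every rule of the form X → Y.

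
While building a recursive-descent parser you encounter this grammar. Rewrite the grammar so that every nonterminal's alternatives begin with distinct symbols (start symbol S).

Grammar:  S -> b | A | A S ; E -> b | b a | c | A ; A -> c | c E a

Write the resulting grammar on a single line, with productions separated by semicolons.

S has alternatives sharing prefix 'A': factor to S → A S' with S' → ε | S.
E has alternatives sharing prefix 'b': factor to E → b E' with E' → ε | a.
A has alternatives sharing prefix 'c': factor to A → c A' with A' → ε | E a.

S -> b | A S'; E -> c | A | b E'; A -> c A'; S' -> ε | S; E' -> ε | a; A' -> ε | E a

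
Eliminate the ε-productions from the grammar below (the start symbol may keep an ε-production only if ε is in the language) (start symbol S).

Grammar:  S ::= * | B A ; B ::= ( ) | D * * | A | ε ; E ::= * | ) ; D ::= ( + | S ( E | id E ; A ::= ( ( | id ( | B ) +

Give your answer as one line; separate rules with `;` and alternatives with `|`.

S ::= * | B A | A; B ::= ( ) | D * * | A; E ::= * | ); D ::= ( + | S ( E | id E; A ::= ( ( | id ( | B ) + | ) +

Nullable nonterminals: {B}.
ε ∉ L(G), so no ε-production is kept.
For each production, add variants omitting each subset of nullable occurrences: S → B A gives B A | A. A → B ) + gives B ) + | ) +.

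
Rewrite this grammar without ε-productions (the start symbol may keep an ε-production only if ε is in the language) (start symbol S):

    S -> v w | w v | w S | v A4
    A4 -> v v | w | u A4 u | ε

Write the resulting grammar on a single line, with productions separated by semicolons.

S -> v w | w v | w S | v A4 | v; A4 -> v v | w | u A4 u | u u

The nullable symbols are {A4}.
ε ∉ L(G), so no ε-production is kept.
Add the nullable-subset variants: S → v A4 gives v A4 | v. A4 → u A4 u gives u A4 u | u u.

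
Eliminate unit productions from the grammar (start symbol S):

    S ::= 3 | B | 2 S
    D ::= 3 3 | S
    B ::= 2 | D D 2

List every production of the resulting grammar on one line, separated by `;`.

S ::= 2 | D D 2 | 3 | 2 S; D ::= 3 | 2 S | 2 | D D 2 | 3 3; B ::= 2 | D D 2

Unit pairs: D ⇒* {B, S}; S ⇒* {B}.
Replace each nonterminal's rules with the union of the non-unit rules of every nonterminal it unit-derives.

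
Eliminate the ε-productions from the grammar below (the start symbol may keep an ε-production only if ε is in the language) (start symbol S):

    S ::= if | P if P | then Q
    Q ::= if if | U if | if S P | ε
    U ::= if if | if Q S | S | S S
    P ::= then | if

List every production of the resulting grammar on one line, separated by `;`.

The nullable symbols are {Q}.
ε ∉ L(G), so no ε-production is kept.
Expand every rule over subsets of its nullable positions: S → then Q gives then Q | then. U → if Q S gives if Q S | if S.

S ::= if | P if P | then Q | then; Q ::= if if | U if | if S P; U ::= if if | if Q S | if S | S | S S; P ::= then | if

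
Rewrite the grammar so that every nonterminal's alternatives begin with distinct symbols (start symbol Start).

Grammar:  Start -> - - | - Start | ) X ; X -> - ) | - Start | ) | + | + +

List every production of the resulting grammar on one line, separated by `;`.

Start -> ) X | - Start1; X -> ) | - X1 | + X2; Start1 -> - | Start; X1 -> ) | Start; X2 -> ε | +

Start has alternatives sharing prefix '-': factor to Start → - Start1 with Start1 → - | Start.
X has alternatives sharing prefix '-': factor to X → - X1 with X1 → ) | Start.
X has alternatives sharing prefix '+': factor to X → + X2 with X2 → ε | +.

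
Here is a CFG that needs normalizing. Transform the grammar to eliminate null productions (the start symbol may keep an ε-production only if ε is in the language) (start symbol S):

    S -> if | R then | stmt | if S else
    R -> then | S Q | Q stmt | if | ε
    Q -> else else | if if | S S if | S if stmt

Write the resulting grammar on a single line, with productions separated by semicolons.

S -> if | R then | then | stmt | if S else; R -> then | S Q | Q stmt | if; Q -> else else | if if | S S if | S if stmt

Nullable nonterminals: {R}.
ε ∉ L(G), so no ε-production is kept.
For each production, add variants omitting each subset of nullable occurrences: S → R then gives R then | then.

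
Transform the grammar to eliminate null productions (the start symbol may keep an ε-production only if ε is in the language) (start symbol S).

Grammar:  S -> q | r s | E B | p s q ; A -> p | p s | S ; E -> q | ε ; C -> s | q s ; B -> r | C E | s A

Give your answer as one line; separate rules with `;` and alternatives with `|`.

The nullable symbols are {E}.
ε ∉ L(G), so no ε-production is kept.
Expand every rule over subsets of its nullable positions: S → E B gives E B | B. B → C E gives C E | C.

S -> q | r s | E B | B | p s q; A -> p | p s | S; E -> q; C -> s | q s; B -> r | C E | C | s A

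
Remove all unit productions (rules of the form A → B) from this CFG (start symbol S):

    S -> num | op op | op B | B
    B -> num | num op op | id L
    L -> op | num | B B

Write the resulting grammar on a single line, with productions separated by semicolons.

Unit pairs: S ⇒* {B}.
For every A with A ⇒* B via unit rules, add B's non-unit alternatives to A; then delete every rule of the form X → Y.

S -> num | num op op | id L | op op | op B; B -> num | num op op | id L; L -> op | num | B B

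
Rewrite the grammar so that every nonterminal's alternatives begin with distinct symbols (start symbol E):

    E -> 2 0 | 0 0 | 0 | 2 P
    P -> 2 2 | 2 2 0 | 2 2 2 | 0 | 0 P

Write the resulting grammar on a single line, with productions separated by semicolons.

E has alternatives sharing prefix '2': factor to E → 2 E' with E' → 0 | P.
E has alternatives sharing prefix '0': factor to E → 0 E'' with E'' → 0 | ε.
P has alternatives sharing prefix '2 2': factor to P → 2 2 P' with P' → ε | 0 | 2.
P has alternatives sharing prefix '0': factor to P → 0 P'' with P'' → ε | P.

E -> 2 E' | 0 E''; P -> 2 2 P' | 0 P''; E' -> 0 | P; E'' -> 0 | epsilon; P' -> epsilon | 0 | 2; P'' -> epsilon | P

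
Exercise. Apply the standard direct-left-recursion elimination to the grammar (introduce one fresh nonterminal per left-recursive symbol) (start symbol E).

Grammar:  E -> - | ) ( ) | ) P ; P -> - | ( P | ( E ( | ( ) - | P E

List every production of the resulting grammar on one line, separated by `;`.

E -> - | ) ( ) | ) P; P -> - P' | ( P P' | ( E ( P' | ( ) - P'; P' -> E P' | eps

Left recursion appears on P.
For P: α = {E}, β = {-, ( P, ( E (, ( ) -}. Rewrite as P → β P' and P' → α P' | ε.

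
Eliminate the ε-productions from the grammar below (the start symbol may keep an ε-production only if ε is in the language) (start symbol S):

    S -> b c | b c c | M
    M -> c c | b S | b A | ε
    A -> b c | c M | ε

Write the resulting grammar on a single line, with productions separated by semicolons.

Nullable set = {A, M, S}.
ε ∈ L(G) since S is nullable, so keep S → ε.
For each production, add variants omitting each subset of nullable occurrences: M → b S gives b S | b. A → c M gives c M | c.

S -> b c | b c c | M | ε; M -> c c | b S | b | b A; A -> b c | c M | c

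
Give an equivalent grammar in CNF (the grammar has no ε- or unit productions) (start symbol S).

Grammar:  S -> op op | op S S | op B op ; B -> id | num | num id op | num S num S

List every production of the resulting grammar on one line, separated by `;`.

Introduce a nonterminal for each terminal appearing in a rule of length ≥ 2: X1 → op, X2 → num, X3 → id.
Binarize each right-hand side of length ≥ 3 by chaining fresh nonterminals (Y1, Y2, …): affected rules were S → X1 S S; S → X1 B X1; B → X2 X3 X1; B → X2 S X2 S.

S -> X1 X1 | X1 Y1 | X1 Y2; B -> id | num | X2 Y3 | X2 Y4; X1 -> op; X2 -> num; X3 -> id; Y1 -> S S; Y2 -> B X1; Y3 -> X3 X1; Y4 -> S Y5; Y5 -> X2 S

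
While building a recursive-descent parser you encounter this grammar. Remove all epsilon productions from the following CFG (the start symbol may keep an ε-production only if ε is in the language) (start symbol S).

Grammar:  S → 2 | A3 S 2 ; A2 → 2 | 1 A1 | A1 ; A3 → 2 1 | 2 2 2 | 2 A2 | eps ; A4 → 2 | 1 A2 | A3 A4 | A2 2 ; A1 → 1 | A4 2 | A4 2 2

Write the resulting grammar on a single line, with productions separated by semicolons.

The nullable symbols are {A3}.
ε ∉ L(G), so no ε-production is kept.
For each production, add variants omitting each subset of nullable occurrences: S → A3 S 2 gives A3 S 2 | S 2.

S → 2 | A3 S 2 | S 2; A2 → 2 | 1 A1 | A1; A3 → 2 1 | 2 2 2 | 2 A2; A4 → 2 | 1 A2 | A3 A4 | A2 2; A1 → 1 | A4 2 | A4 2 2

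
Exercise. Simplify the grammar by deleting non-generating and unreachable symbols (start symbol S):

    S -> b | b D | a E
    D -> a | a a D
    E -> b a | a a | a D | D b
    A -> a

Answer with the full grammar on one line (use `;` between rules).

S -> b | b D | a E; D -> a | a a D; E -> b a | a a | a D | D b

Generating nonterminals: {A, D, E, S}.
Reachable from S after that: {D, E, S}.
Removed useless symbols: {A} and every production mentioning them.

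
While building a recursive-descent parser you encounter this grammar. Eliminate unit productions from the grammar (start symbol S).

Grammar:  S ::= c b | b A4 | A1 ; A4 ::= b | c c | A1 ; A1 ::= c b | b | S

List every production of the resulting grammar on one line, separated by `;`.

Unit pairs: A1 ⇒* {S}; A4 ⇒* {A1, S}; S ⇒* {A1}.
Replace each nonterminal's rules with the union of the non-unit rules of every nonterminal it unit-derives.

S ::= c b | b | b A4; A4 ::= b | c c | c b | b A4; A1 ::= c b | b | b A4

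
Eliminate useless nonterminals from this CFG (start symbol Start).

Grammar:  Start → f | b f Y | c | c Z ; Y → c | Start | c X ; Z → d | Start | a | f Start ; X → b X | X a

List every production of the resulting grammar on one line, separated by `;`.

Start → f | b f Y | c | c Z; Y → c | Start; Z → d | Start | a | f Start

Generating nonterminals: {Start, Y, Z}.
Reachable from Start after that: {Start, Y, Z}.
Removed useless symbols: {X} and every production mentioning them.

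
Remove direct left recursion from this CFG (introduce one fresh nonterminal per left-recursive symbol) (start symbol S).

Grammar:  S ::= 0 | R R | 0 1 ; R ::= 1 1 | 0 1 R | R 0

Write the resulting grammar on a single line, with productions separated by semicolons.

S ::= 0 | R R | 0 1; R ::= 1 1 R' | 0 1 R R'; R' ::= 0 R' | eps

R is directly left-recursive.
For R: α = {0}, β = {1 1, 0 1 R}. Rewrite as R → β R' and R' → α R' | ε.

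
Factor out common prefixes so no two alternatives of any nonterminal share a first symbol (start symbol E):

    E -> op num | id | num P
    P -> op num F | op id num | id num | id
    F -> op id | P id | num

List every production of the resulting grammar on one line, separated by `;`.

P has alternatives sharing prefix 'op': factor to P → op P' with P' → num F | id num.
P has alternatives sharing prefix 'id': factor to P → id P'' with P'' → num | ε.

E -> op num | id | num P; P -> op P' | id P''; F -> op id | P id | num; P' -> num F | id num; P'' -> num | ε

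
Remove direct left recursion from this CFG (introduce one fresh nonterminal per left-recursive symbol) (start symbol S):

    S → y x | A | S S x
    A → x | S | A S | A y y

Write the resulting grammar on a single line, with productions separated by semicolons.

S, A are directly left-recursive.
For S: α = {S x}, β = {y x, A}. Rewrite as S → β S' and S' → α S' | ε.
For A: α = {S, y y}, β = {x, S}. Rewrite as A → β A' and A' → α A' | ε.

S → y x S' | A S'; A → x A' | S A'; S' → S x S' | ε; A' → S A' | y y A' | ε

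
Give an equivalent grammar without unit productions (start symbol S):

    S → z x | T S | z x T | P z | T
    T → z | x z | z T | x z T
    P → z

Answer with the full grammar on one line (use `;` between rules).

Unit pairs: S ⇒* {T}.
Replace each nonterminal's rules with the union of the non-unit rules of every nonterminal it unit-derives.

S → z x | T S | z x T | P z | z | x z | z T | x z T; T → z | x z | z T | x z T; P → z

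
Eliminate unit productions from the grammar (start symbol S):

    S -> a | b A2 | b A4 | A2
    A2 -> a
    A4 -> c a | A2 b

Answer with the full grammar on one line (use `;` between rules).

Unit pairs: S ⇒* {A2}.
Replace each nonterminal's rules with the union of the non-unit rules of every nonterminal it unit-derives.

S -> a | b A2 | b A4; A2 -> a; A4 -> c a | A2 b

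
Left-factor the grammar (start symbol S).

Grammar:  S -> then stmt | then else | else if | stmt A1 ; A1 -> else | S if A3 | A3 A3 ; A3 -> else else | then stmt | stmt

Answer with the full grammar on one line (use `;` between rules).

S has alternatives sharing prefix 'then': factor to S → then S' with S' → stmt | else.

S -> else if | stmt A1 | then S'; A1 -> else | S if A3 | A3 A3; A3 -> else else | then stmt | stmt; S' -> stmt | else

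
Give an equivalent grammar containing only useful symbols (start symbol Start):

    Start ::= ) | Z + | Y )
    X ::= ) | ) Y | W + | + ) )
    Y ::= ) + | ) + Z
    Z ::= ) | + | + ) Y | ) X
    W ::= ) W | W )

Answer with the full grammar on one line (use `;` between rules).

Start ::= ) | Z + | Y ); X ::= ) | ) Y | + ) ); Y ::= ) + | ) + Z; Z ::= ) | + | + ) Y | ) X

Generating nonterminals: {Start, X, Y, Z}.
Reachable from Start after that: {Start, X, Y, Z}.
Removed useless symbols: {W} and every production mentioning them.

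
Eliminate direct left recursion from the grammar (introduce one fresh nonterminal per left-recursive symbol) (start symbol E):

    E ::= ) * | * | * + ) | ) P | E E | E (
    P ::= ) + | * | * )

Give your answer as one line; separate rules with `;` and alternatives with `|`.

E ::= ) * E' | * E' | * + ) E' | ) P E'; P ::= ) + | * | * ); E' ::= E E' | ( E' | ε

Directly left-recursive nonterminal: E.
For E: α = {E, (}, β = {) *, *, * + ), ) P}. Rewrite as E → β E' and E' → α E' | ε.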